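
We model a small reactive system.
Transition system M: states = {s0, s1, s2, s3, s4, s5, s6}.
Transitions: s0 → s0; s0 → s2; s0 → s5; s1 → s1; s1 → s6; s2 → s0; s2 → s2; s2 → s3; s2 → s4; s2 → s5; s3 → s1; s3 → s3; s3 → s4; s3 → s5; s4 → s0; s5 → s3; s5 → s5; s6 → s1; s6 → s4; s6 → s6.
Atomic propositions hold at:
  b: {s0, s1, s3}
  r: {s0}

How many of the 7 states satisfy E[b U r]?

E[b U r]: least fixpoint, start Z0 = Sat(r) = {s0}, add states in Sat(b) with some successor in Z. Already a fixed point.
Sat(E[b U r]) = {s0}
|Sat(E[b U r])| = |{s0}| = 1.

1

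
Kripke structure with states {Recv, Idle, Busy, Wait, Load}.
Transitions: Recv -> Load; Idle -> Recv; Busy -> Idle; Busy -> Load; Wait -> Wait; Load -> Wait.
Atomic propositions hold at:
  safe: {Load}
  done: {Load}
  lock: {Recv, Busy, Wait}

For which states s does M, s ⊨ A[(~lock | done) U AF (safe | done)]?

{Recv, Idle, Busy, Load}

Sat(~lock) = {Idle, Load}
Sat(~lock | done) = {Idle, Load}
Sat(safe | done) = {Load}
AF (safe | done): least fixpoint, start Z0 = {Load}, add states with every successor in Z. Z1 = {Recv, Load}; Z2 = {Recv, Idle, Load}; Z3 = {Recv, Idle, Busy, Load}; fixed.
Sat(AF (safe | done)) = {Recv, Idle, Busy, Load}
A[(~lock | done) U AF (safe | done)]: least fixpoint, start Z0 = Sat(AF (safe | done)) = {Recv, Idle, Busy, Load}, add states in Sat(~lock | done) with every successor in Z. Already a fixed point.
Sat(A[(~lock | done) U AF (safe | done)]) = {Recv, Idle, Busy, Load}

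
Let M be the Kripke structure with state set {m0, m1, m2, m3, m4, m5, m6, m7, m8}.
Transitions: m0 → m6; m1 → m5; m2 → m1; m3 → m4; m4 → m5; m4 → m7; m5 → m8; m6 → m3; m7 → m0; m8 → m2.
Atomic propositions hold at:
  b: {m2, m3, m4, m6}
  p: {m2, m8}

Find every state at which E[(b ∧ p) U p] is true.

{m2, m8}

Sat(b ∧ p) = {m2}
E[(b ∧ p) U p]: least fixpoint, start Z0 = Sat(p) = {m2, m8}, add states in Sat(b ∧ p) with some successor in Z. Already a fixed point.
Sat(E[(b ∧ p) U p]) = {m2, m8}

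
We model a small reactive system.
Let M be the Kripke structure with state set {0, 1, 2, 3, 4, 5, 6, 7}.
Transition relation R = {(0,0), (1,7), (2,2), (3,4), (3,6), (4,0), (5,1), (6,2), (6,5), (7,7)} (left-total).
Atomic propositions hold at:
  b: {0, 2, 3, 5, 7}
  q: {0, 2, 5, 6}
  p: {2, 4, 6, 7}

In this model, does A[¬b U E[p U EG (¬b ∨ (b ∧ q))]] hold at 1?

Sat(¬b) = {1, 4, 6}
Sat(b ∧ q) = {0, 2, 5}
Sat(¬b ∨ (b ∧ q)) = {0, 1, 2, 4, 5, 6}
EG (¬b ∨ (b ∧ q)): greatest fixpoint, start Z0 = {0, 1, 2, 4, 5, 6}, keep only states in Sat with some successor in Z. Z1 = {0, 2, 4, 5, 6}; Z2 = {0, 2, 4, 6}; fixed.
Sat(EG (¬b ∨ (b ∧ q))) = {0, 2, 4, 6}
E[p U EG (¬b ∨ (b ∧ q))]: least fixpoint, start Z0 = Sat(EG (¬b ∨ (b ∧ q))) = {0, 2, 4, 6}, add states in Sat(p) with some successor in Z. Already a fixed point.
Sat(E[p U EG (¬b ∨ (b ∧ q))]) = {0, 2, 4, 6}
A[¬b U E[p U EG (¬b ∨ (b ∧ q))]]: least fixpoint, start Z0 = Sat(E[p U EG (¬b ∨ (b ∧ q))]) = {0, 2, 4, 6}, add states in Sat(¬b) with every successor in Z. Already a fixed point.
Sat(A[¬b U E[p U EG (¬b ∨ (b ∧ q))]]) = {0, 2, 4, 6}
1 ∉ Sat(A[¬b U E[p U EG (¬b ∨ (b ∧ q))]]) = {0, 2, 4, 6}, so the formula does not hold at 1.

No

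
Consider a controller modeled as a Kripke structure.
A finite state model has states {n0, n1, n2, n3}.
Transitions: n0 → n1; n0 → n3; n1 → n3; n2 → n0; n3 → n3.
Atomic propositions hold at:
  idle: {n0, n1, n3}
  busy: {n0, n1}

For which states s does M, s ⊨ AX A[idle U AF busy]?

{n2}

AF busy: least fixpoint, start Z0 = {n0, n1}, add states with every successor in Z. Z1 = {n0, n1, n2}; fixed.
Sat(AF busy) = {n0, n1, n2}
A[idle U AF busy]: least fixpoint, start Z0 = Sat(AF busy) = {n0, n1, n2}, add states in Sat(idle) with every successor in Z. Already a fixed point.
Sat(A[idle U AF busy]) = {n0, n1, n2}
Sat(AX A[idle U AF busy]) = {s : every successor in {n0, n1, n2}} = {n2}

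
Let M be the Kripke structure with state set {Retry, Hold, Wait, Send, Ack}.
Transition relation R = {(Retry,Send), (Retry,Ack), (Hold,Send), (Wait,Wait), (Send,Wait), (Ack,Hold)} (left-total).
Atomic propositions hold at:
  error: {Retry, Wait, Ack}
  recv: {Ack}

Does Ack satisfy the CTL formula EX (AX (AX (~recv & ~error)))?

Sat(~recv) = {Retry, Hold, Wait, Send}
Sat(~error) = {Hold, Send}
Sat(~recv & ~error) = {Hold, Send}
Sat(AX (~recv & ~error)) = {s : every successor in {Hold, Send}} = {Hold, Ack}
Sat(AX (AX (~recv & ~error))) = {s : every successor in {Hold, Ack}} = {Ack}
Sat(EX (AX (AX (~recv & ~error)))) = {s : some successor in {Ack}} = {Retry}
Ack ∉ Sat(EX (AX (AX (~recv & ~error)))) = {Retry}, so the formula does not hold at Ack.

No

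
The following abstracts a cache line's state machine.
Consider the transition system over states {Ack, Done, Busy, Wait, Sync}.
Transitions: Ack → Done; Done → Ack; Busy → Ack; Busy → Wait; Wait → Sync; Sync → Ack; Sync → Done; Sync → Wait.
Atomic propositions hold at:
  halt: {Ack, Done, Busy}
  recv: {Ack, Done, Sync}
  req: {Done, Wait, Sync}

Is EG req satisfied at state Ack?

No

EG req: greatest fixpoint, start Z0 = {Done, Wait, Sync}, keep only states in Sat with some successor in Z. Z1 = {Wait, Sync}; fixed.
Sat(EG req) = {Wait, Sync}
Ack ∉ Sat(EG req) = {Wait, Sync}, so the formula does not hold at Ack.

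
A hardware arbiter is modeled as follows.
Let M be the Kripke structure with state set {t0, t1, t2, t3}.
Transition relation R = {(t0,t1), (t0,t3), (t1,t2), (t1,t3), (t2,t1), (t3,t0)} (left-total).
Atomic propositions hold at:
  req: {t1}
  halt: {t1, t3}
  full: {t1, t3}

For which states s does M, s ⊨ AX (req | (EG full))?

EG full: greatest fixpoint, start Z0 = {t1, t3}, keep only states in Sat with some successor in Z. Z1 = {t1}; Z2 = ∅; fixed.
Sat(EG full) = ∅
Sat(req | (EG full)) = {t1}
Sat(AX (req | (EG full))) = {s : every successor in {t1}} = {t2}

{t2}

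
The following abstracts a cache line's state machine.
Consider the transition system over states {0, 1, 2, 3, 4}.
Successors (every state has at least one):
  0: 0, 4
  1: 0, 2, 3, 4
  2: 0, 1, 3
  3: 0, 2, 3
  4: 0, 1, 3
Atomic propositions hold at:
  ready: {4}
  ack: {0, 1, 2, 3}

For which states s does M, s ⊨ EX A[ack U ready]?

{0, 1}

A[ack U ready]: least fixpoint, start Z0 = Sat(ready) = {4}, add states in Sat(ack) with every successor in Z. Already a fixed point.
Sat(A[ack U ready]) = {4}
Sat(EX A[ack U ready]) = {s : some successor in {4}} = {0, 1}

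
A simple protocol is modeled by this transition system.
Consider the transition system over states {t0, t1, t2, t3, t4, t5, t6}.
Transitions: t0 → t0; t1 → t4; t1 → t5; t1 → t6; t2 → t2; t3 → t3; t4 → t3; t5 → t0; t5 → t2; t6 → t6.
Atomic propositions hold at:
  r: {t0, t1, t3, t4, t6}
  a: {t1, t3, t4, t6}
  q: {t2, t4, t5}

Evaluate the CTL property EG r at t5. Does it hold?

EG r: greatest fixpoint, start Z0 = {t0, t1, t3, t4, t6}, keep only states in Sat with some successor in Z. Already a fixed point.
Sat(EG r) = {t0, t1, t3, t4, t6}
t5 ∉ Sat(EG r) = {t0, t1, t3, t4, t6}, so the formula does not hold at t5.

No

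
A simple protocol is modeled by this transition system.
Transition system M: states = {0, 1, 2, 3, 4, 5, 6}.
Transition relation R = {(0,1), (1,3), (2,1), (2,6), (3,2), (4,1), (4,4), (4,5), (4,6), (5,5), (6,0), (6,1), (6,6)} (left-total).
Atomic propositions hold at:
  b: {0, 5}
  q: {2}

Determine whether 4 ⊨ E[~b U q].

Sat(~b) = {1, 2, 3, 4, 6}
E[~b U q]: least fixpoint, start Z0 = Sat(q) = {2}, add states in Sat(~b) with some successor in Z. Z1 = {2, 3}; Z2 = {1, 2, 3}; Z3 = {1, 2, 3, 4, 6}; fixed.
Sat(E[~b U q]) = {1, 2, 3, 4, 6}
4 ∈ Sat(E[~b U q]) = {1, 2, 3, 4, 6}, so the formula holds at 4.

Yes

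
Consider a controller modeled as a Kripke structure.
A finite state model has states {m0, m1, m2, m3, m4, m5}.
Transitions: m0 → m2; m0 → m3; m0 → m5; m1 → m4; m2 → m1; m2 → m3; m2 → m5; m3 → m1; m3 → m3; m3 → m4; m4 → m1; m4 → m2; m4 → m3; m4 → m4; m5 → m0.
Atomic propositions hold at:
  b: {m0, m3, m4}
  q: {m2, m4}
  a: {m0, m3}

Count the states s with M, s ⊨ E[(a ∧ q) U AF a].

3

Sat(a ∧ q) = ∅
AF a: least fixpoint, start Z0 = {m0, m3}, add states with every successor in Z. Z1 = {m0, m3, m5}; fixed.
Sat(AF a) = {m0, m3, m5}
E[(a ∧ q) U AF a]: least fixpoint, start Z0 = Sat(AF a) = {m0, m3, m5}, add states in Sat(a ∧ q) with some successor in Z. Already a fixed point.
Sat(E[(a ∧ q) U AF a]) = {m0, m3, m5}
|Sat(E[(a ∧ q) U AF a])| = |{m0, m3, m5}| = 3.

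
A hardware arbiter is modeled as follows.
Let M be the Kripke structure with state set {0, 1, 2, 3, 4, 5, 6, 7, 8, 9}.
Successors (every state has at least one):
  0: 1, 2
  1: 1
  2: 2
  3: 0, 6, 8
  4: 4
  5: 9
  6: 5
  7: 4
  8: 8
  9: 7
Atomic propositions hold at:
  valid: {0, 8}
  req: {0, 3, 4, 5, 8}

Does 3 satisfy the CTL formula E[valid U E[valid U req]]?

E[valid U req]: least fixpoint, start Z0 = Sat(req) = {0, 3, 4, 5, 8}, add states in Sat(valid) with some successor in Z. Already a fixed point.
Sat(E[valid U req]) = {0, 3, 4, 5, 8}
E[valid U E[valid U req]]: least fixpoint, start Z0 = Sat(E[valid U req]) = {0, 3, 4, 5, 8}, add states in Sat(valid) with some successor in Z. Already a fixed point.
Sat(E[valid U E[valid U req]]) = {0, 3, 4, 5, 8}
3 ∈ Sat(E[valid U E[valid U req]]) = {0, 3, 4, 5, 8}, so the formula holds at 3.

Yes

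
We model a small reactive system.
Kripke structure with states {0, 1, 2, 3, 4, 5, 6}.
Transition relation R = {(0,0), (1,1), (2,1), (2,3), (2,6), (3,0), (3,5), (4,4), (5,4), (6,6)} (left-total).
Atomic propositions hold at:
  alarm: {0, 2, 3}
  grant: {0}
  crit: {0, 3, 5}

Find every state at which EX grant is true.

{0, 3}

Sat(EX grant) = {s : some successor in {0}} = {0, 3}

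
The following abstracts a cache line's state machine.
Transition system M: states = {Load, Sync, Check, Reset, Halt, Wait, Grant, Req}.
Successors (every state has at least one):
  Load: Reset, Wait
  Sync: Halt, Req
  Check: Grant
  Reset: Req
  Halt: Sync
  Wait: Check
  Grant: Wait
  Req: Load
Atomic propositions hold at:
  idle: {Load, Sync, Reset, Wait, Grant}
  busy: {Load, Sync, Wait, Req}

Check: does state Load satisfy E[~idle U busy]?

Sat(~idle) = {Check, Halt, Req}
E[~idle U busy]: least fixpoint, start Z0 = Sat(busy) = {Load, Sync, Wait, Req}, add states in Sat(~idle) with some successor in Z. Z1 = {Load, Sync, Halt, Wait, Req}; fixed.
Sat(E[~idle U busy]) = {Load, Sync, Halt, Wait, Req}
Load ∈ Sat(E[~idle U busy]) = {Load, Sync, Halt, Wait, Req}, so the formula holds at Load.

Yes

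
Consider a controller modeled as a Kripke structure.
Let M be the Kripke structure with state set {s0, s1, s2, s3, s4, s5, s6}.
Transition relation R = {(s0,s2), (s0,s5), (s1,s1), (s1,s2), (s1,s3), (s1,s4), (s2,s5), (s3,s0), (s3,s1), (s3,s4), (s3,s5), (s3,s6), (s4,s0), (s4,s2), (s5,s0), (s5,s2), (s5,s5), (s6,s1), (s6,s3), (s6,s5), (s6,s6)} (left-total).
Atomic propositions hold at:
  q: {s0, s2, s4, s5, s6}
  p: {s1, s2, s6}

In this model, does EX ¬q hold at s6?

Sat(¬q) = {s1, s3}
Sat(EX ¬q) = {s : some successor in {s1, s3}} = {s1, s3, s6}
s6 ∈ Sat(EX ¬q) = {s1, s3, s6}, so the formula holds at s6.

Yes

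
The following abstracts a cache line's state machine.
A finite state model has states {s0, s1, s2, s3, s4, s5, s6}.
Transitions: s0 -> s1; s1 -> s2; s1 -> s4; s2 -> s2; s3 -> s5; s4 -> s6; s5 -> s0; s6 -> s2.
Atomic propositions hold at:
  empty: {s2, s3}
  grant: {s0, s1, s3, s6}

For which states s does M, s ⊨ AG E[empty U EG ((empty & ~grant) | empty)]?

Sat(~grant) = {s2, s4, s5}
Sat(empty & ~grant) = {s2}
Sat((empty & ~grant) | empty) = {s2, s3}
EG ((empty & ~grant) | empty): greatest fixpoint, start Z0 = {s2, s3}, keep only states in Sat with some successor in Z. Z1 = {s2}; fixed.
Sat(EG ((empty & ~grant) | empty)) = {s2}
E[empty U EG ((empty & ~grant) | empty)]: least fixpoint, start Z0 = Sat(EG ((empty & ~grant) | empty)) = {s2}, add states in Sat(empty) with some successor in Z. Already a fixed point.
Sat(E[empty U EG ((empty & ~grant) | empty)]) = {s2}
AG E[empty U EG ((empty & ~grant) | empty)]: greatest fixpoint, start Z0 = {s2}, keep only states in Sat with every successor in Z. Already a fixed point.
Sat(AG E[empty U EG ((empty & ~grant) | empty)]) = {s2}

{s2}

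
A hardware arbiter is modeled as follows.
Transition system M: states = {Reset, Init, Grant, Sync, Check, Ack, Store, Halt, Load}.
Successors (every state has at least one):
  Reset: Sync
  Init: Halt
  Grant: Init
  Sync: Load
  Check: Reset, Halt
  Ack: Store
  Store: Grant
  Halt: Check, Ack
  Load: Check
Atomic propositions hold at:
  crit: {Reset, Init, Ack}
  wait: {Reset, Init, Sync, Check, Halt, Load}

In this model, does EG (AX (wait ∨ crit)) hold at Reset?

Yes

Sat(wait ∨ crit) = {Reset, Init, Sync, Check, Ack, Halt, Load}
Sat(AX (wait ∨ crit)) = {s : every successor in {Reset, Init, Sync, Check, Ack, Halt, Load}} = {Reset, Init, Grant, Sync, Check, Halt, Load}
EG (AX (wait ∨ crit)): greatest fixpoint, start Z0 = {Reset, Init, Grant, Sync, Check, Halt, Load}, keep only states in Sat with some successor in Z. Already a fixed point.
Sat(EG (AX (wait ∨ crit))) = {Reset, Init, Grant, Sync, Check, Halt, Load}
Reset ∈ Sat(EG (AX (wait ∨ crit))) = {Reset, Init, Grant, Sync, Check, Halt, Load}, so the formula holds at Reset.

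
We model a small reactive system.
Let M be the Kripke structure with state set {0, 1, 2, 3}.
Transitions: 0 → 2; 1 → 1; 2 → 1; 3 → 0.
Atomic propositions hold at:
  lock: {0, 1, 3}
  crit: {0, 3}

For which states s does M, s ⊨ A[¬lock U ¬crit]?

Sat(¬lock) = {2}
Sat(¬crit) = {1, 2}
A[¬lock U ¬crit]: least fixpoint, start Z0 = Sat(¬crit) = {1, 2}, add states in Sat(¬lock) with every successor in Z. Already a fixed point.
Sat(A[¬lock U ¬crit]) = {1, 2}

{1, 2}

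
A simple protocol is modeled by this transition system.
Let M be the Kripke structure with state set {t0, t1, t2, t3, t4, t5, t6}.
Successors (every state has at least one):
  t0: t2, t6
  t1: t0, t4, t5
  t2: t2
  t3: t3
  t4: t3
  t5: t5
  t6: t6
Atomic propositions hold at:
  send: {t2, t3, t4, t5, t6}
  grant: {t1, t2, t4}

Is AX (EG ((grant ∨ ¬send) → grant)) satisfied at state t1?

No

Sat(¬send) = {t0, t1}
Sat(grant ∨ ¬send) = {t0, t1, t2, t4}
Sat((grant ∨ ¬send) → grant) = {t1, t2, t3, t4, t5, t6}
EG ((grant ∨ ¬send) → grant): greatest fixpoint, start Z0 = {t1, t2, t3, t4, t5, t6}, keep only states in Sat with some successor in Z. Already a fixed point.
Sat(EG ((grant ∨ ¬send) → grant)) = {t1, t2, t3, t4, t5, t6}
Sat(AX (EG ((grant ∨ ¬send) → grant))) = {s : every successor in {t1, t2, t3, t4, t5, t6}} = {t0, t2, t3, t4, t5, t6}
t1 ∉ Sat(AX (EG ((grant ∨ ¬send) → grant))) = {t0, t2, t3, t4, t5, t6}, so the formula does not hold at t1.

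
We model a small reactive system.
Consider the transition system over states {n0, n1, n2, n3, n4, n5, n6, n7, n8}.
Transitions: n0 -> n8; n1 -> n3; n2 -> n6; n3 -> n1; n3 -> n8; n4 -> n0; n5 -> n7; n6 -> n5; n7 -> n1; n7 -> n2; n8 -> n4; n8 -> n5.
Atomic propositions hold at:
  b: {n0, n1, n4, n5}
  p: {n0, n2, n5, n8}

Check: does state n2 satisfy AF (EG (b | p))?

Sat(b | p) = {n0, n1, n2, n4, n5, n8}
EG (b | p): greatest fixpoint, start Z0 = {n0, n1, n2, n4, n5, n8}, keep only states in Sat with some successor in Z. Z1 = {n0, n4, n8}; fixed.
Sat(EG (b | p)) = {n0, n4, n8}
AF (EG (b | p)): least fixpoint, start Z0 = {n0, n4, n8}, add states with every successor in Z. Already a fixed point.
Sat(AF (EG (b | p))) = {n0, n4, n8}
n2 ∉ Sat(AF (EG (b | p))) = {n0, n4, n8}, so the formula does not hold at n2.

No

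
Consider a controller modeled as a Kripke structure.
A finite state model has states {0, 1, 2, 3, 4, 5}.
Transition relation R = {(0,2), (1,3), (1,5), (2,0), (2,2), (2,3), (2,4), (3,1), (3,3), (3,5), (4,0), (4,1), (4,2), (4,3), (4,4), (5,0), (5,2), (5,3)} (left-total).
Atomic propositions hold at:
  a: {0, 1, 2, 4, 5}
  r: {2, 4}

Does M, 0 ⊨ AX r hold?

Sat(AX r) = {s : every successor in {2, 4}} = {0}
0 ∈ Sat(AX r) = {0}, so the formula holds at 0.

Yes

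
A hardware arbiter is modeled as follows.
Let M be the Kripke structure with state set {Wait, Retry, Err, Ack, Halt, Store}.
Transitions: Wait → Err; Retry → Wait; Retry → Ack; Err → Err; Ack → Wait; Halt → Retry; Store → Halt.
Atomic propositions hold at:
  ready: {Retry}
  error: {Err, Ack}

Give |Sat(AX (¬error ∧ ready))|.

Sat(¬error) = {Wait, Retry, Halt, Store}
Sat(¬error ∧ ready) = {Retry}
Sat(AX (¬error ∧ ready)) = {s : every successor in {Retry}} = {Halt}
|Sat(AX (¬error ∧ ready))| = |{Halt}| = 1.

1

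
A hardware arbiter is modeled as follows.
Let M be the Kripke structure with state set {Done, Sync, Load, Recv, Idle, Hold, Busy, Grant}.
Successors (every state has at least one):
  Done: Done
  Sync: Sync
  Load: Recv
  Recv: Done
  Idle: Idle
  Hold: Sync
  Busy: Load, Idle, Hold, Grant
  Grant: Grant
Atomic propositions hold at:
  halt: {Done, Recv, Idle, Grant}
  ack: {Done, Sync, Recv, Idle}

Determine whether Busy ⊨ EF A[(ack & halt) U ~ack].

Sat(ack & halt) = {Done, Recv, Idle}
Sat(~ack) = {Load, Hold, Busy, Grant}
A[(ack & halt) U ~ack]: least fixpoint, start Z0 = Sat(~ack) = {Load, Hold, Busy, Grant}, add states in Sat(ack & halt) with every successor in Z. Already a fixed point.
Sat(A[(ack & halt) U ~ack]) = {Load, Hold, Busy, Grant}
EF A[(ack & halt) U ~ack]: least fixpoint, start Z0 = {Load, Hold, Busy, Grant}, add states with some successor in Z. Already a fixed point.
Sat(EF A[(ack & halt) U ~ack]) = {Load, Hold, Busy, Grant}
Busy ∈ Sat(EF A[(ack & halt) U ~ack]) = {Load, Hold, Busy, Grant}, so the formula holds at Busy.

Yes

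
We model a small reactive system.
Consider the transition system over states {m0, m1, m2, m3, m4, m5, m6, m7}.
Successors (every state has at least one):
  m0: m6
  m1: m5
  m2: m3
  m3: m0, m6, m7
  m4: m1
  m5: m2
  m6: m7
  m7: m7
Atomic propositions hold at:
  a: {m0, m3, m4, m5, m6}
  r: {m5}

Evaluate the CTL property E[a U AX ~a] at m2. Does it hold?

Sat(~a) = {m1, m2, m7}
Sat(AX ~a) = {s : every successor in {m1, m2, m7}} = {m4, m5, m6, m7}
E[a U AX ~a]: least fixpoint, start Z0 = Sat(AX ~a) = {m4, m5, m6, m7}, add states in Sat(a) with some successor in Z. Z1 = {m0, m3, m4, m5, m6, m7}; fixed.
Sat(E[a U AX ~a]) = {m0, m3, m4, m5, m6, m7}
m2 ∉ Sat(E[a U AX ~a]) = {m0, m3, m4, m5, m6, m7}, so the formula does not hold at m2.

No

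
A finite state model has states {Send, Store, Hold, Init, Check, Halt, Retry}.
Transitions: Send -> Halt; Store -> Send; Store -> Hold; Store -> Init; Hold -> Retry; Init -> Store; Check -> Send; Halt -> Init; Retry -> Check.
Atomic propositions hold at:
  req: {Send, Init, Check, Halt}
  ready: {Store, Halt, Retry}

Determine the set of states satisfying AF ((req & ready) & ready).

Sat(req & ready) = {Halt}
Sat((req & ready) & ready) = {Halt}
AF ((req & ready) & ready): least fixpoint, start Z0 = {Halt}, add states with every successor in Z. Z1 = {Send, Halt}; Z2 = {Send, Check, Halt}; Z3 = {Send, Check, Halt, Retry}; Z4 = {Send, Hold, Check, Halt, Retry}; fixed.
Sat(AF ((req & ready) & ready)) = {Send, Hold, Check, Halt, Retry}

{Send, Hold, Check, Halt, Retry}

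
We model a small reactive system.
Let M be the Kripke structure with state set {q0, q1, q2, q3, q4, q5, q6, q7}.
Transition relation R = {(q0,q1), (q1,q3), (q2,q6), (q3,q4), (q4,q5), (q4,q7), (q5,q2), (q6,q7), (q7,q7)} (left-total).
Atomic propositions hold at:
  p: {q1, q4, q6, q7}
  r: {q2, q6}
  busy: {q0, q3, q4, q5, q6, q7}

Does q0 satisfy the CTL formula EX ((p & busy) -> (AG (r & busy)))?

Yes

Sat(p & busy) = {q4, q6, q7}
Sat(r & busy) = {q6}
AG (r & busy): greatest fixpoint, start Z0 = {q6}, keep only states in Sat with every successor in Z. Z1 = ∅; fixed.
Sat(AG (r & busy)) = ∅
Sat((p & busy) -> (AG (r & busy))) = {q0, q1, q2, q3, q5}
Sat(EX ((p & busy) -> (AG (r & busy)))) = {s : some successor in {q0, q1, q2, q3, q5}} = {q0, q1, q4, q5}
q0 ∈ Sat(EX ((p & busy) -> (AG (r & busy)))) = {q0, q1, q4, q5}, so the formula holds at q0.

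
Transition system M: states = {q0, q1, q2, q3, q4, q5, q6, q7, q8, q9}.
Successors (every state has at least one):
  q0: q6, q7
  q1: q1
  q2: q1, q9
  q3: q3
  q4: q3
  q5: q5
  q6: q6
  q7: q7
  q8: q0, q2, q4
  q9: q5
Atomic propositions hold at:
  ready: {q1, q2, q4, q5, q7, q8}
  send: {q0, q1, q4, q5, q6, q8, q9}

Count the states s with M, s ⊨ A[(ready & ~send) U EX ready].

Sat(~send) = {q2, q3, q7}
Sat(ready & ~send) = {q2, q7}
Sat(EX ready) = {s : some successor in {q1, q2, q4, q5, q7, q8}} = {q0, q1, q2, q5, q7, q8, q9}
A[(ready & ~send) U EX ready]: least fixpoint, start Z0 = Sat(EX ready) = {q0, q1, q2, q5, q7, q8, q9}, add states in Sat(ready & ~send) with every successor in Z. Already a fixed point.
Sat(A[(ready & ~send) U EX ready]) = {q0, q1, q2, q5, q7, q8, q9}
|Sat(A[(ready & ~send) U EX ready])| = |{q0, q1, q2, q5, q7, q8, q9}| = 7.

7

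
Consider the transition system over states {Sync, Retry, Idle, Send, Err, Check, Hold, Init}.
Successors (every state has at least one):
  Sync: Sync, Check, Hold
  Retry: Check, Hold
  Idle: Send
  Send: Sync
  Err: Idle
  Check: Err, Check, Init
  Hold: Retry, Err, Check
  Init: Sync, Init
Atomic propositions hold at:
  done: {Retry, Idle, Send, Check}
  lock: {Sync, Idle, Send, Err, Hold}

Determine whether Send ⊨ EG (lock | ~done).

Yes

Sat(~done) = {Sync, Err, Hold, Init}
Sat(lock | ~done) = {Sync, Idle, Send, Err, Hold, Init}
EG (lock | ~done): greatest fixpoint, start Z0 = {Sync, Idle, Send, Err, Hold, Init}, keep only states in Sat with some successor in Z. Already a fixed point.
Sat(EG (lock | ~done)) = {Sync, Idle, Send, Err, Hold, Init}
Send ∈ Sat(EG (lock | ~done)) = {Sync, Idle, Send, Err, Hold, Init}, so the formula holds at Send.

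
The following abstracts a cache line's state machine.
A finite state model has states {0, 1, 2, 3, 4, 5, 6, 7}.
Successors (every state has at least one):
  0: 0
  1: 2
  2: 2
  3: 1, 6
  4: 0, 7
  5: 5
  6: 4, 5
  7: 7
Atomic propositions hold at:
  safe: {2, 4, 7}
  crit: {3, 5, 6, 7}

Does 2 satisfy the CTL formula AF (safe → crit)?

Sat(safe → crit) = {0, 1, 3, 5, 6, 7}
AF (safe → crit): least fixpoint, start Z0 = {0, 1, 3, 5, 6, 7}, add states with every successor in Z. Z1 = {0, 1, 3, 4, 5, 6, 7}; fixed.
Sat(AF (safe → crit)) = {0, 1, 3, 4, 5, 6, 7}
2 ∉ Sat(AF (safe → crit)) = {0, 1, 3, 4, 5, 6, 7}, so the formula does not hold at 2.

No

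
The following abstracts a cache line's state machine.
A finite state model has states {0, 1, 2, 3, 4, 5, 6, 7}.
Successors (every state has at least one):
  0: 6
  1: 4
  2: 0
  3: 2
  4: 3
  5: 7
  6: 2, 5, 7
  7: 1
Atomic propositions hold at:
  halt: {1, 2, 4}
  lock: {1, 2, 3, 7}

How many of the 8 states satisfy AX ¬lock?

Sat(¬lock) = {0, 4, 5, 6}
Sat(AX ¬lock) = {s : every successor in {0, 4, 5, 6}} = {0, 1, 2}
|Sat(AX ¬lock)| = |{0, 1, 2}| = 3.

3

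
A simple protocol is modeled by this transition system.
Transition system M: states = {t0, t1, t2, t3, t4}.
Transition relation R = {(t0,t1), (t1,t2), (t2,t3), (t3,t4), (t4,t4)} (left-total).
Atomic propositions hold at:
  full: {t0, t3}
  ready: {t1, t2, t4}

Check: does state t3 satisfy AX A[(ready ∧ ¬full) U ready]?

Yes

Sat(¬full) = {t1, t2, t4}
Sat(ready ∧ ¬full) = {t1, t2, t4}
A[(ready ∧ ¬full) U ready]: least fixpoint, start Z0 = Sat(ready) = {t1, t2, t4}, add states in Sat(ready ∧ ¬full) with every successor in Z. Already a fixed point.
Sat(A[(ready ∧ ¬full) U ready]) = {t1, t2, t4}
Sat(AX A[(ready ∧ ¬full) U ready]) = {s : every successor in {t1, t2, t4}} = {t0, t1, t3, t4}
t3 ∈ Sat(AX A[(ready ∧ ¬full) U ready]) = {t0, t1, t3, t4}, so the formula holds at t3.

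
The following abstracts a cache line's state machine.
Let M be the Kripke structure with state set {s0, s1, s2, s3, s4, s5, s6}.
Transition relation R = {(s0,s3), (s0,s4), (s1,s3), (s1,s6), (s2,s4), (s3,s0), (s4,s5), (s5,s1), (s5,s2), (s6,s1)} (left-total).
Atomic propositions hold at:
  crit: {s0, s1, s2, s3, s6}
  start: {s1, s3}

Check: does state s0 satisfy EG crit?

EG crit: greatest fixpoint, start Z0 = {s0, s1, s2, s3, s6}, keep only states in Sat with some successor in Z. Z1 = {s0, s1, s3, s6}; fixed.
Sat(EG crit) = {s0, s1, s3, s6}
s0 ∈ Sat(EG crit) = {s0, s1, s3, s6}, so the formula holds at s0.

Yes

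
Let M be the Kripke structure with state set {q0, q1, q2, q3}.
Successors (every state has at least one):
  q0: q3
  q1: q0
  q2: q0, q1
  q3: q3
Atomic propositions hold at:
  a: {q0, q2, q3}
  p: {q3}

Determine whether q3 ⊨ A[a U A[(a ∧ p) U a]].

Yes

Sat(a ∧ p) = {q3}
A[(a ∧ p) U a]: least fixpoint, start Z0 = Sat(a) = {q0, q2, q3}, add states in Sat(a ∧ p) with every successor in Z. Already a fixed point.
Sat(A[(a ∧ p) U a]) = {q0, q2, q3}
A[a U A[(a ∧ p) U a]]: least fixpoint, start Z0 = Sat(A[(a ∧ p) U a]) = {q0, q2, q3}, add states in Sat(a) with every successor in Z. Already a fixed point.
Sat(A[a U A[(a ∧ p) U a]]) = {q0, q2, q3}
q3 ∈ Sat(A[a U A[(a ∧ p) U a]]) = {q0, q2, q3}, so the formula holds at q3.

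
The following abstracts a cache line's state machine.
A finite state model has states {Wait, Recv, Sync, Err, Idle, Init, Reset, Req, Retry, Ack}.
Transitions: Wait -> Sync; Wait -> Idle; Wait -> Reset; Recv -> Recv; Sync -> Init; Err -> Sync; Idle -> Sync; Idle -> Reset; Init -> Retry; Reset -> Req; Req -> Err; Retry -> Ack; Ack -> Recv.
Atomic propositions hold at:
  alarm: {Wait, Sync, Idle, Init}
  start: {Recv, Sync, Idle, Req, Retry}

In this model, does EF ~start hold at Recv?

No

Sat(~start) = {Wait, Err, Init, Reset, Ack}
EF ~start: least fixpoint, start Z0 = {Wait, Err, Init, Reset, Ack}, add states with some successor in Z. Z1 = {Wait, Sync, Err, Idle, Init, Reset, Req, Retry, Ack}; fixed.
Sat(EF ~start) = {Wait, Sync, Err, Idle, Init, Reset, Req, Retry, Ack}
Recv ∉ Sat(EF ~start) = {Wait, Sync, Err, Idle, Init, Reset, Req, Retry, Ack}, so the formula does not hold at Recv.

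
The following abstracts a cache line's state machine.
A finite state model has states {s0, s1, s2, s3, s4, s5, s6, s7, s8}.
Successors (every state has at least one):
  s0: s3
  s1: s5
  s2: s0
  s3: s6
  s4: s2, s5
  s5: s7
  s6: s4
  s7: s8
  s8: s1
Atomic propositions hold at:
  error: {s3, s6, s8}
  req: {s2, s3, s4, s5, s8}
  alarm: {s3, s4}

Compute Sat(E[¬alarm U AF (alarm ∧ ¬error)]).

Sat(¬alarm) = {s0, s1, s2, s5, s6, s7, s8}
Sat(¬error) = {s0, s1, s2, s4, s5, s7}
Sat(alarm ∧ ¬error) = {s4}
AF (alarm ∧ ¬error): least fixpoint, start Z0 = {s4}, add states with every successor in Z. Z1 = {s4, s6}; Z2 = {s3, s4, s6}; Z3 = {s0, s3, s4, s6}; Z4 = {s0, s2, s3, s4, s6}; fixed.
Sat(AF (alarm ∧ ¬error)) = {s0, s2, s3, s4, s6}
E[¬alarm U AF (alarm ∧ ¬error)]: least fixpoint, start Z0 = Sat(AF (alarm ∧ ¬error)) = {s0, s2, s3, s4, s6}, add states in Sat(¬alarm) with some successor in Z. Already a fixed point.
Sat(E[¬alarm U AF (alarm ∧ ¬error)]) = {s0, s2, s3, s4, s6}

{s0, s2, s3, s4, s6}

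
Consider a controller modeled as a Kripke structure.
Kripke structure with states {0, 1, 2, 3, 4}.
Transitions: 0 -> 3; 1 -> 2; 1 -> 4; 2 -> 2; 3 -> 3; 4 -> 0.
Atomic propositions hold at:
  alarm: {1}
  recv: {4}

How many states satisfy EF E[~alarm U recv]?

2

Sat(~alarm) = {0, 2, 3, 4}
E[~alarm U recv]: least fixpoint, start Z0 = Sat(recv) = {4}, add states in Sat(~alarm) with some successor in Z. Already a fixed point.
Sat(E[~alarm U recv]) = {4}
EF E[~alarm U recv]: least fixpoint, start Z0 = {4}, add states with some successor in Z. Z1 = {1, 4}; fixed.
Sat(EF E[~alarm U recv]) = {1, 4}
|Sat(EF E[~alarm U recv])| = |{1, 4}| = 2.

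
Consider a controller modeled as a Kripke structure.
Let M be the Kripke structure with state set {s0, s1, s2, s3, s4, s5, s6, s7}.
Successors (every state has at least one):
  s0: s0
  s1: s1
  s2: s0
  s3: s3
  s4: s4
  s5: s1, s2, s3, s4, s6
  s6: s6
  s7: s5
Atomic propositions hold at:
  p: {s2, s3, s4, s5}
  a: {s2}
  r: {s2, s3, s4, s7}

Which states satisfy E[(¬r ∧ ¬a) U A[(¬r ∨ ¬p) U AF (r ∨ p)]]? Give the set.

Sat(¬r) = {s0, s1, s5, s6}
Sat(¬a) = {s0, s1, s3, s4, s5, s6, s7}
Sat(¬r ∧ ¬a) = {s0, s1, s5, s6}
Sat(¬p) = {s0, s1, s6, s7}
Sat(¬r ∨ ¬p) = {s0, s1, s5, s6, s7}
Sat(r ∨ p) = {s2, s3, s4, s5, s7}
AF (r ∨ p): least fixpoint, start Z0 = {s2, s3, s4, s5, s7}, add states with every successor in Z. Already a fixed point.
Sat(AF (r ∨ p)) = {s2, s3, s4, s5, s7}
A[(¬r ∨ ¬p) U AF (r ∨ p)]: least fixpoint, start Z0 = Sat(AF (r ∨ p)) = {s2, s3, s4, s5, s7}, add states in Sat(¬r ∨ ¬p) with every successor in Z. Already a fixed point.
Sat(A[(¬r ∨ ¬p) U AF (r ∨ p)]) = {s2, s3, s4, s5, s7}
E[(¬r ∧ ¬a) U A[(¬r ∨ ¬p) U AF (r ∨ p)]]: least fixpoint, start Z0 = Sat(A[(¬r ∨ ¬p) U AF (r ∨ p)]) = {s2, s3, s4, s5, s7}, add states in Sat(¬r ∧ ¬a) with some successor in Z. Already a fixed point.
Sat(E[(¬r ∧ ¬a) U A[(¬r ∨ ¬p) U AF (r ∨ p)]]) = {s2, s3, s4, s5, s7}

{s2, s3, s4, s5, s7}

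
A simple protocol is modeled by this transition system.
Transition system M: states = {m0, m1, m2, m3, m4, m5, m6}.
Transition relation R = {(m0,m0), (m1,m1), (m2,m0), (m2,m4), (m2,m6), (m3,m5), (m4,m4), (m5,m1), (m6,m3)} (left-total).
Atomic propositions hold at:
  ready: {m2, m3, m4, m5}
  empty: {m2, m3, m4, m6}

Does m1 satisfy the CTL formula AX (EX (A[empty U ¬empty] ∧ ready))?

Sat(¬empty) = {m0, m1, m5}
A[empty U ¬empty]: least fixpoint, start Z0 = Sat(¬empty) = {m0, m1, m5}, add states in Sat(empty) with every successor in Z. Z1 = {m0, m1, m3, m5}; Z2 = {m0, m1, m3, m5, m6}; fixed.
Sat(A[empty U ¬empty]) = {m0, m1, m3, m5, m6}
Sat(A[empty U ¬empty] ∧ ready) = {m3, m5}
Sat(EX (A[empty U ¬empty] ∧ ready)) = {s : some successor in {m3, m5}} = {m3, m6}
Sat(AX (EX (A[empty U ¬empty] ∧ ready))) = {s : every successor in {m3, m6}} = {m6}
m1 ∉ Sat(AX (EX (A[empty U ¬empty] ∧ ready))) = {m6}, so the formula does not hold at m1.

No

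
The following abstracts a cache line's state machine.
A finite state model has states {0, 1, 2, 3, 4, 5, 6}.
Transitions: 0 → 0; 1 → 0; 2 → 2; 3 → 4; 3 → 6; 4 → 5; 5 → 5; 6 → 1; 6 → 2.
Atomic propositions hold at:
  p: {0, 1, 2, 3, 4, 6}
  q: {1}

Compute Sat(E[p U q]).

E[p U q]: least fixpoint, start Z0 = Sat(q) = {1}, add states in Sat(p) with some successor in Z. Z1 = {1, 6}; Z2 = {1, 3, 6}; fixed.
Sat(E[p U q]) = {1, 3, 6}

{1, 3, 6}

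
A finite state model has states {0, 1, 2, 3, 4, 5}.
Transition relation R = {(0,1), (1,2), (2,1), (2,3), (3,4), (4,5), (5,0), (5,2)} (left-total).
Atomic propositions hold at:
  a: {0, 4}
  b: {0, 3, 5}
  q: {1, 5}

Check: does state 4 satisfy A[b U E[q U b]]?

No

E[q U b]: least fixpoint, start Z0 = Sat(b) = {0, 3, 5}, add states in Sat(q) with some successor in Z. Already a fixed point.
Sat(E[q U b]) = {0, 3, 5}
A[b U E[q U b]]: least fixpoint, start Z0 = Sat(E[q U b]) = {0, 3, 5}, add states in Sat(b) with every successor in Z. Already a fixed point.
Sat(A[b U E[q U b]]) = {0, 3, 5}
4 ∉ Sat(A[b U E[q U b]]) = {0, 3, 5}, so the formula does not hold at 4.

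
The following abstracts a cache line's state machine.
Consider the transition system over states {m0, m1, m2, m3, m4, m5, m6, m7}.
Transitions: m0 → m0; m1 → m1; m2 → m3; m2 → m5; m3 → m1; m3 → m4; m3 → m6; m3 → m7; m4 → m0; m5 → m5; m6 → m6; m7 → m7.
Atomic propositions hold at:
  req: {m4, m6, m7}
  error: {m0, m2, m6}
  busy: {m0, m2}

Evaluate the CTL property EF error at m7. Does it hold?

EF error: least fixpoint, start Z0 = {m0, m2, m6}, add states with some successor in Z. Z1 = {m0, m2, m3, m4, m6}; fixed.
Sat(EF error) = {m0, m2, m3, m4, m6}
m7 ∉ Sat(EF error) = {m0, m2, m3, m4, m6}, so the formula does not hold at m7.

No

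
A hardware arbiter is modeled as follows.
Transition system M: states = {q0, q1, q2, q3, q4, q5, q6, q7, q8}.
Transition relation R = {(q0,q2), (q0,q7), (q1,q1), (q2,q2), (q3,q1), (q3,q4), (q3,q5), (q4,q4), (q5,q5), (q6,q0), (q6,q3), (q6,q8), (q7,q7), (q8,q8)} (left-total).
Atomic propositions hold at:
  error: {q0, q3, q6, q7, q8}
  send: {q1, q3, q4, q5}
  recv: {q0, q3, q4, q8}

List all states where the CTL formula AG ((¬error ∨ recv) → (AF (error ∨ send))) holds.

Sat(¬error) = {q1, q2, q4, q5}
Sat(¬error ∨ recv) = {q0, q1, q2, q3, q4, q5, q8}
Sat(error ∨ send) = {q0, q1, q3, q4, q5, q6, q7, q8}
AF (error ∨ send): least fixpoint, start Z0 = {q0, q1, q3, q4, q5, q6, q7, q8}, add states with every successor in Z. Already a fixed point.
Sat(AF (error ∨ send)) = {q0, q1, q3, q4, q5, q6, q7, q8}
Sat((¬error ∨ recv) → (AF (error ∨ send))) = {q0, q1, q3, q4, q5, q6, q7, q8}
AG ((¬error ∨ recv) → (AF (error ∨ send))): greatest fixpoint, start Z0 = {q0, q1, q3, q4, q5, q6, q7, q8}, keep only states in Sat with every successor in Z. Z1 = {q1, q3, q4, q5, q6, q7, q8}; Z2 = {q1, q3, q4, q5, q7, q8}; fixed.
Sat(AG ((¬error ∨ recv) → (AF (error ∨ send)))) = {q1, q3, q4, q5, q7, q8}

{q1, q3, q4, q5, q7, q8}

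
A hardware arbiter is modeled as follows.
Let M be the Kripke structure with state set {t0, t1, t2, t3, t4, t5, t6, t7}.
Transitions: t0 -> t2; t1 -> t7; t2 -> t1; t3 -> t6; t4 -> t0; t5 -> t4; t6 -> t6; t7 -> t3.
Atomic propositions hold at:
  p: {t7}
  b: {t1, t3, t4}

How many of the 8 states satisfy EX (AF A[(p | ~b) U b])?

Sat(~b) = {t0, t2, t5, t6, t7}
Sat(p | ~b) = {t0, t2, t5, t6, t7}
A[(p | ~b) U b]: least fixpoint, start Z0 = Sat(b) = {t1, t3, t4}, add states in Sat(p | ~b) with every successor in Z. Z1 = {t1, t2, t3, t4, t5, t7}; Z2 = {t0, t1, t2, t3, t4, t5, t7}; fixed.
Sat(A[(p | ~b) U b]) = {t0, t1, t2, t3, t4, t5, t7}
AF A[(p | ~b) U b]: least fixpoint, start Z0 = {t0, t1, t2, t3, t4, t5, t7}, add states with every successor in Z. Already a fixed point.
Sat(AF A[(p | ~b) U b]) = {t0, t1, t2, t3, t4, t5, t7}
Sat(EX (AF A[(p | ~b) U b])) = {s : some successor in {t0, t1, t2, t3, t4, t5, t7}} = {t0, t1, t2, t4, t5, t7}
|Sat(EX (AF A[(p | ~b) U b]))| = |{t0, t1, t2, t4, t5, t7}| = 6.

6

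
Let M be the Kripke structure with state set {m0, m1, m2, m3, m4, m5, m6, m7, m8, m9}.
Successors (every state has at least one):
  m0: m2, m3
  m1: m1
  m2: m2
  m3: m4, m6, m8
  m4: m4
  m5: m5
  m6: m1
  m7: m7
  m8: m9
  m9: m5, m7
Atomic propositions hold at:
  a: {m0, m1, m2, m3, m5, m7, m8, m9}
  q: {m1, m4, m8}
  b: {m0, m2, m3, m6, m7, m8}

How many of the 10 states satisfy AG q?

2

AG q: greatest fixpoint, start Z0 = {m1, m4, m8}, keep only states in Sat with every successor in Z. Z1 = {m1, m4}; fixed.
Sat(AG q) = {m1, m4}
|Sat(AG q)| = |{m1, m4}| = 2.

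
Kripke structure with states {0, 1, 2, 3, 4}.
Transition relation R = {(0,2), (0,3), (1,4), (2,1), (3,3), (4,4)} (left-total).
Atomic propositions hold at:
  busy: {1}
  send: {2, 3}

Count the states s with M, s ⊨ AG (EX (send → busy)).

3

Sat(send → busy) = {0, 1, 4}
Sat(EX (send → busy)) = {s : some successor in {0, 1, 4}} = {1, 2, 4}
AG (EX (send → busy)): greatest fixpoint, start Z0 = {1, 2, 4}, keep only states in Sat with every successor in Z. Already a fixed point.
Sat(AG (EX (send → busy))) = {1, 2, 4}
|Sat(AG (EX (send → busy)))| = |{1, 2, 4}| = 3.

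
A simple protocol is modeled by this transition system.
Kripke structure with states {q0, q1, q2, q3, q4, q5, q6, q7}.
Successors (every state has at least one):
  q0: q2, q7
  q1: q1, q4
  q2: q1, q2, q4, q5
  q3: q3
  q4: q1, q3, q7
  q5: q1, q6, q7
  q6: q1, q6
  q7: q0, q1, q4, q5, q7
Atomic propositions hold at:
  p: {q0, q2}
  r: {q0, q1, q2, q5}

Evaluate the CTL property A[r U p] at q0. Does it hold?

A[r U p]: least fixpoint, start Z0 = Sat(p) = {q0, q2}, add states in Sat(r) with every successor in Z. Already a fixed point.
Sat(A[r U p]) = {q0, q2}
q0 ∈ Sat(A[r U p]) = {q0, q2}, so the formula holds at q0.

Yes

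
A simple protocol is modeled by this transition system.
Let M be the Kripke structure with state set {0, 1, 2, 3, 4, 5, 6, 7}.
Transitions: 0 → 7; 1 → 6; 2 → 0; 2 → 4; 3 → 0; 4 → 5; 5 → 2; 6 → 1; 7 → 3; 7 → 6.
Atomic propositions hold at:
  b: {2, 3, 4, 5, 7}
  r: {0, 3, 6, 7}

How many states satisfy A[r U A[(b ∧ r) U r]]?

Sat(b ∧ r) = {3, 7}
A[(b ∧ r) U r]: least fixpoint, start Z0 = Sat(r) = {0, 3, 6, 7}, add states in Sat(b ∧ r) with every successor in Z. Already a fixed point.
Sat(A[(b ∧ r) U r]) = {0, 3, 6, 7}
A[r U A[(b ∧ r) U r]]: least fixpoint, start Z0 = Sat(A[(b ∧ r) U r]) = {0, 3, 6, 7}, add states in Sat(r) with every successor in Z. Already a fixed point.
Sat(A[r U A[(b ∧ r) U r]]) = {0, 3, 6, 7}
|Sat(A[r U A[(b ∧ r) U r]])| = |{0, 3, 6, 7}| = 4.

4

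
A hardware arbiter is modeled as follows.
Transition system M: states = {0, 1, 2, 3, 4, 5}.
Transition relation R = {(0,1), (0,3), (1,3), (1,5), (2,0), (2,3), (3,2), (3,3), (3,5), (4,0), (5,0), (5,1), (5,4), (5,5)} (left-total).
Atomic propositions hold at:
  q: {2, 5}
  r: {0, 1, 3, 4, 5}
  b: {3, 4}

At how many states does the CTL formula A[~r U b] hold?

2

Sat(~r) = {2}
A[~r U b]: least fixpoint, start Z0 = Sat(b) = {3, 4}, add states in Sat(~r) with every successor in Z. Already a fixed point.
Sat(A[~r U b]) = {3, 4}
|Sat(A[~r U b])| = |{3, 4}| = 2.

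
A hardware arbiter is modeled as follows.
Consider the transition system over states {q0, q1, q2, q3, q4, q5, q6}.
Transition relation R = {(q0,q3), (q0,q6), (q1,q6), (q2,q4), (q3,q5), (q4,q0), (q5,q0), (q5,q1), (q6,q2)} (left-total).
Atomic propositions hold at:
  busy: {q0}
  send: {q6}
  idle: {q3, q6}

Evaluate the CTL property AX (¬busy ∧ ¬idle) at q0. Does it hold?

Sat(¬busy) = {q1, q2, q3, q4, q5, q6}
Sat(¬idle) = {q0, q1, q2, q4, q5}
Sat(¬busy ∧ ¬idle) = {q1, q2, q4, q5}
Sat(AX (¬busy ∧ ¬idle)) = {s : every successor in {q1, q2, q4, q5}} = {q2, q3, q6}
q0 ∉ Sat(AX (¬busy ∧ ¬idle)) = {q2, q3, q6}, so the formula does not hold at q0.

No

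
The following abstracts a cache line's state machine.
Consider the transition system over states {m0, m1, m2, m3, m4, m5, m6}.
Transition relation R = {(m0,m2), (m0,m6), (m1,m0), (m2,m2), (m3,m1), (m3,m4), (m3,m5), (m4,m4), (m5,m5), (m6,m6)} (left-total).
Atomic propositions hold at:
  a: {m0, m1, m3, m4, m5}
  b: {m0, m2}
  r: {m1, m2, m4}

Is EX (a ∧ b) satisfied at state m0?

Sat(a ∧ b) = {m0}
Sat(EX (a ∧ b)) = {s : some successor in {m0}} = {m1}
m0 ∉ Sat(EX (a ∧ b)) = {m1}, so the formula does not hold at m0.

No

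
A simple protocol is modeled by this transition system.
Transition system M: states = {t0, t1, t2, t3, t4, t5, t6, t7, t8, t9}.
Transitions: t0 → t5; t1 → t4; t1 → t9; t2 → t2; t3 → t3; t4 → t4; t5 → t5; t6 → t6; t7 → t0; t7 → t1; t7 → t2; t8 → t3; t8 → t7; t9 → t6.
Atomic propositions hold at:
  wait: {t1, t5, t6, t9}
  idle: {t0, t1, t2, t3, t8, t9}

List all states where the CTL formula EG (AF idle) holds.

AF idle: least fixpoint, start Z0 = {t0, t1, t2, t3, t8, t9}, add states with every successor in Z. Z1 = {t0, t1, t2, t3, t7, t8, t9}; fixed.
Sat(AF idle) = {t0, t1, t2, t3, t7, t8, t9}
EG (AF idle): greatest fixpoint, start Z0 = {t0, t1, t2, t3, t7, t8, t9}, keep only states in Sat with some successor in Z. Z1 = {t1, t2, t3, t7, t8}; Z2 = {t2, t3, t7, t8}; fixed.
Sat(EG (AF idle)) = {t2, t3, t7, t8}

{t2, t3, t7, t8}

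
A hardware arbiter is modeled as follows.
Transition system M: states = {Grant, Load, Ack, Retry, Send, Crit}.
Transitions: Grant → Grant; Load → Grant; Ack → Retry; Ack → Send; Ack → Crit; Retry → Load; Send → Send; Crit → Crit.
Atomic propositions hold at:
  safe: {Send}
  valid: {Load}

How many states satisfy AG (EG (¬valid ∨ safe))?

Sat(¬valid) = {Grant, Ack, Retry, Send, Crit}
Sat(¬valid ∨ safe) = {Grant, Ack, Retry, Send, Crit}
EG (¬valid ∨ safe): greatest fixpoint, start Z0 = {Grant, Ack, Retry, Send, Crit}, keep only states in Sat with some successor in Z. Z1 = {Grant, Ack, Send, Crit}; fixed.
Sat(EG (¬valid ∨ safe)) = {Grant, Ack, Send, Crit}
AG (EG (¬valid ∨ safe)): greatest fixpoint, start Z0 = {Grant, Ack, Send, Crit}, keep only states in Sat with every successor in Z. Z1 = {Grant, Send, Crit}; fixed.
Sat(AG (EG (¬valid ∨ safe))) = {Grant, Send, Crit}
|Sat(AG (EG (¬valid ∨ safe)))| = |{Grant, Send, Crit}| = 3.

3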